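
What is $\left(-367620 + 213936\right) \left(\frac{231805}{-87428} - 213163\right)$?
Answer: $\frac{716038597827549}{21857} \approx 3.276 \cdot 10^{10}$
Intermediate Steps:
$\left(-367620 + 213936\right) \left(\frac{231805}{-87428} - 213163\right) = - 153684 \left(231805 \left(- \frac{1}{87428}\right) - 213163\right) = - 153684 \left(- \frac{231805}{87428} - 213163\right) = \left(-153684\right) \left(- \frac{18636646569}{87428}\right) = \frac{716038597827549}{21857}$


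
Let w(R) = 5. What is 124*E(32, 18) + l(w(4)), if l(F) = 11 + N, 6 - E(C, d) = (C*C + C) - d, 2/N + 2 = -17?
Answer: -2431185/19 ≈ -1.2796e+5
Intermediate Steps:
N = -2/19 (N = 2/(-2 - 17) = 2/(-19) = 2*(-1/19) = -2/19 ≈ -0.10526)
E(C, d) = 6 + d - C - C² (E(C, d) = 6 - ((C*C + C) - d) = 6 - ((C² + C) - d) = 6 - ((C + C²) - d) = 6 - (C + C² - d) = 6 + (d - C - C²) = 6 + d - C - C²)
l(F) = 207/19 (l(F) = 11 - 2/19 = 207/19)
124*E(32, 18) + l(w(4)) = 124*(6 + 18 - 1*32 - 1*32²) + 207/19 = 124*(6 + 18 - 32 - 1*1024) + 207/19 = 124*(6 + 18 - 32 - 1024) + 207/19 = 124*(-1032) + 207/19 = -127968 + 207/19 = -2431185/19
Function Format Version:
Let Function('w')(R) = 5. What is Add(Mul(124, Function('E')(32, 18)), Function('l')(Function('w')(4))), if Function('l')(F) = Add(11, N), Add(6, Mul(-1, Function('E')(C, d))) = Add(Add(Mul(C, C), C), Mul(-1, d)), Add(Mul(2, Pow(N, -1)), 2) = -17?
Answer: Rational(-2431185, 19) ≈ -1.2796e+5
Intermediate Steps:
N = Rational(-2, 19) (N = Mul(2, Pow(Add(-2, -17), -1)) = Mul(2, Pow(-19, -1)) = Mul(2, Rational(-1, 19)) = Rational(-2, 19) ≈ -0.10526)
Function('E')(C, d) = Add(6, d, Mul(-1, C), Mul(-1, Pow(C, 2))) (Function('E')(C, d) = Add(6, Mul(-1, Add(Add(Mul(C, C), C), Mul(-1, d)))) = Add(6, Mul(-1, Add(Add(Pow(C, 2), C), Mul(-1, d)))) = Add(6, Mul(-1, Add(Add(C, Pow(C, 2)), Mul(-1, d)))) = Add(6, Mul(-1, Add(C, Pow(C, 2), Mul(-1, d)))) = Add(6, Add(d, Mul(-1, C), Mul(-1, Pow(C, 2)))) = Add(6, d, Mul(-1, C), Mul(-1, Pow(C, 2))))
Function('l')(F) = Rational(207, 19) (Function('l')(F) = Add(11, Rational(-2, 19)) = Rational(207, 19))
Add(Mul(124, Function('E')(32, 18)), Function('l')(Function('w')(4))) = Add(Mul(124, Add(6, 18, Mul(-1, 32), Mul(-1, Pow(32, 2)))), Rational(207, 19)) = Add(Mul(124, Add(6, 18, -32, Mul(-1, 1024))), Rational(207, 19)) = Add(Mul(124, Add(6, 18, -32, -1024)), Rational(207, 19)) = Add(Mul(124, -1032), Rational(207, 19)) = Add(-127968, Rational(207, 19)) = Rational(-2431185, 19)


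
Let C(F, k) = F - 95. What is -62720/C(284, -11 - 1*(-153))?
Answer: -8960/27 ≈ -331.85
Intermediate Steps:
C(F, k) = -95 + F
-62720/C(284, -11 - 1*(-153)) = -62720/(-95 + 284) = -62720/189 = -62720*1/189 = -8960/27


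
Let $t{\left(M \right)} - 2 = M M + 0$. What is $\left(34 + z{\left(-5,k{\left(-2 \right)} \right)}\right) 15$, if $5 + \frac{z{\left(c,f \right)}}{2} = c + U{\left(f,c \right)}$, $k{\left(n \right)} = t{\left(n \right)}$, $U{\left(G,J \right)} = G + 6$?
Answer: $570$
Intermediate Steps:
$U{\left(G,J \right)} = 6 + G$
$t{\left(M \right)} = 2 + M^{2}$ ($t{\left(M \right)} = 2 + \left(M M + 0\right) = 2 + \left(M^{2} + 0\right) = 2 + M^{2}$)
$k{\left(n \right)} = 2 + n^{2}$
$z{\left(c,f \right)} = 2 + 2 c + 2 f$ ($z{\left(c,f \right)} = -10 + 2 \left(c + \left(6 + f\right)\right) = -10 + 2 \left(6 + c + f\right) = -10 + \left(12 + 2 c + 2 f\right) = 2 + 2 c + 2 f$)
$\left(34 + z{\left(-5,k{\left(-2 \right)} \right)}\right) 15 = \left(34 + \left(2 + 2 \left(-5\right) + 2 \left(2 + \left(-2\right)^{2}\right)\right)\right) 15 = \left(34 + \left(2 - 10 + 2 \left(2 + 4\right)\right)\right) 15 = \left(34 + \left(2 - 10 + 2 \cdot 6\right)\right) 15 = \left(34 + \left(2 - 10 + 12\right)\right) 15 = \left(34 + 4\right) 15 = 38 \cdot 15 = 570$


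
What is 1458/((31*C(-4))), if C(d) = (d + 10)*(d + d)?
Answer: -243/248 ≈ -0.97984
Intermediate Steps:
C(d) = 2*d*(10 + d) (C(d) = (10 + d)*(2*d) = 2*d*(10 + d))
1458/((31*C(-4))) = 1458/((31*(2*(-4)*(10 - 4)))) = 1458/((31*(2*(-4)*6))) = 1458/((31*(-48))) = 1458/(-1488) = 1458*(-1/1488) = -243/248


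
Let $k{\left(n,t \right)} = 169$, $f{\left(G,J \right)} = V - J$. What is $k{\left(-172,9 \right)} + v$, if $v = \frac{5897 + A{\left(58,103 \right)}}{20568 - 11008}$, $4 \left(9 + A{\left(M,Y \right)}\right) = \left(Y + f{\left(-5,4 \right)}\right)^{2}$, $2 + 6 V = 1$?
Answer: $\frac{233851681}{1376640} \approx 169.87$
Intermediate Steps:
$V = - \frac{1}{6}$ ($V = - \frac{1}{3} + \frac{1}{6} \cdot 1 = - \frac{1}{3} + \frac{1}{6} = - \frac{1}{6} \approx -0.16667$)
$f{\left(G,J \right)} = - \frac{1}{6} - J$
$A{\left(M,Y \right)} = -9 + \frac{\left(- \frac{25}{6} + Y\right)^{2}}{4}$ ($A{\left(M,Y \right)} = -9 + \frac{\left(Y - \frac{25}{6}\right)^{2}}{4} = -9 + \frac{\left(- \frac{25}{6} + Y\right)^{2}}{4}$)
$v = \frac{1199521}{1376640}$ ($v = \frac{5897 - \left(9 - \frac{\left(-25 + 6 \cdot 103\right)^{2}}{144}\right)}{20568 - 11008} = \frac{5897 - \left(9 - \frac{\left(-25 + 618\right)^{2}}{144}\right)}{9560} = \left(5897 - \left(9 - \frac{593^{2}}{144}\right)\right) \frac{1}{9560} = \left(5897 + \left(-9 + \frac{1}{144} \cdot 351649\right)\right) \frac{1}{9560} = \left(5897 + \left(-9 + \frac{351649}{144}\right)\right) \frac{1}{9560} = \left(5897 + \frac{350353}{144}\right) \frac{1}{9560} = \frac{1199521}{144} \cdot \frac{1}{9560} = \frac{1199521}{1376640} \approx 0.87134$)
$k{\left(-172,9 \right)} + v = 169 + \frac{1199521}{1376640} = \frac{233851681}{1376640}$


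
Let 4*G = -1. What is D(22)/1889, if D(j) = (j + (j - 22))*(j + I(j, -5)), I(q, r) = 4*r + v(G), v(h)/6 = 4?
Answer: 572/1889 ≈ 0.30281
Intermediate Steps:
G = -¼ (G = (¼)*(-1) = -¼ ≈ -0.25000)
v(h) = 24 (v(h) = 6*4 = 24)
I(q, r) = 24 + 4*r (I(q, r) = 4*r + 24 = 24 + 4*r)
D(j) = (-22 + 2*j)*(4 + j) (D(j) = (j + (j - 22))*(j + (24 + 4*(-5))) = (j + (-22 + j))*(j + (24 - 20)) = (-22 + 2*j)*(j + 4) = (-22 + 2*j)*(4 + j))
D(22)/1889 = (-88 - 14*22 + 2*22²)/1889 = (-88 - 308 + 2*484)*(1/1889) = (-88 - 308 + 968)*(1/1889) = 572*(1/1889) = 572/1889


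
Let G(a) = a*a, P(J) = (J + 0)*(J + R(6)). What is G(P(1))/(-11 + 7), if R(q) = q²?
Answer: -1369/4 ≈ -342.25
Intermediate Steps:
P(J) = J*(36 + J) (P(J) = (J + 0)*(J + 6²) = J*(J + 36) = J*(36 + J))
G(a) = a²
G(P(1))/(-11 + 7) = (1*(36 + 1))²/(-11 + 7) = (1*37)²/(-4) = 37²*(-¼) = 1369*(-¼) = -1369/4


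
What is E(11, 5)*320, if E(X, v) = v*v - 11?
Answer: 4480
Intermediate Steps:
E(X, v) = -11 + v² (E(X, v) = v² - 11 = -11 + v²)
E(11, 5)*320 = (-11 + 5²)*320 = (-11 + 25)*320 = 14*320 = 4480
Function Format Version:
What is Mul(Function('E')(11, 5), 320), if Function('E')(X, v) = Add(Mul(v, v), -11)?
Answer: 4480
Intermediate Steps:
Function('E')(X, v) = Add(-11, Pow(v, 2)) (Function('E')(X, v) = Add(Pow(v, 2), -11) = Add(-11, Pow(v, 2)))
Mul(Function('E')(11, 5), 320) = Mul(Add(-11, Pow(5, 2)), 320) = Mul(Add(-11, 25), 320) = Mul(14, 320) = 4480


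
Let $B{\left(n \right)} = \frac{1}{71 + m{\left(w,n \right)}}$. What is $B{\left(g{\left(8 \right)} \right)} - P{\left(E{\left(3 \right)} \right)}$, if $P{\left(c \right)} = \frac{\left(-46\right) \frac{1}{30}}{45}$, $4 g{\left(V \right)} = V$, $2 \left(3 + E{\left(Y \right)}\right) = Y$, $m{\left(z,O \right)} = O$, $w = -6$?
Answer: $\frac{2354}{49275} \approx 0.047773$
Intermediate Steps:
$E{\left(Y \right)} = -3 + \frac{Y}{2}$
$g{\left(V \right)} = \frac{V}{4}$
$B{\left(n \right)} = \frac{1}{71 + n}$
$P{\left(c \right)} = - \frac{23}{675}$ ($P{\left(c \right)} = \left(-46\right) \frac{1}{30} \cdot \frac{1}{45} = \left(- \frac{23}{15}\right) \frac{1}{45} = - \frac{23}{675}$)
$B{\left(g{\left(8 \right)} \right)} - P{\left(E{\left(3 \right)} \right)} = \frac{1}{71 + \frac{1}{4} \cdot 8} - - \frac{23}{675} = \frac{1}{71 + 2} + \frac{23}{675} = \frac{1}{73} + \frac{23}{675} = \frac{2354}{49275}$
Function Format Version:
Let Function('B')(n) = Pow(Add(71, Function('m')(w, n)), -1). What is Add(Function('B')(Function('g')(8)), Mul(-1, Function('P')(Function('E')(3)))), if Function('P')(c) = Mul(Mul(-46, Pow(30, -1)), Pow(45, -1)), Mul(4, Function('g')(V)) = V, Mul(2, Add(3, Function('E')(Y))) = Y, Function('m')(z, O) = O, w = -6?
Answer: Rational(2354, 49275) ≈ 0.047773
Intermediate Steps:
Function('E')(Y) = Add(-3, Mul(Rational(1, 2), Y))
Function('g')(V) = Mul(Rational(1, 4), V)
Function('B')(n) = Pow(Add(71, n), -1)
Function('P')(c) = Rational(-23, 675) (Function('P')(c) = Mul(Mul(-46, Rational(1, 30)), Rational(1, 45)) = Mul(Rational(-23, 15), Rational(1, 45)) = Rational(-23, 675))
Add(Function('B')(Function('g')(8)), Mul(-1, Function('P')(Function('E')(3)))) = Add(Pow(Add(71, Mul(Rational(1, 4), 8)), -1), Mul(-1, Rational(-23, 675))) = Add(Pow(Add(71, 2), -1), Rational(23, 675)) = Add(Pow(73, -1), Rational(23, 675)) = Add(Rational(1, 73), Rational(23, 675)) = Rational(2354, 49275)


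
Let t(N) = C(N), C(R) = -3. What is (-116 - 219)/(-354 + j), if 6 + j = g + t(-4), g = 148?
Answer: 67/43 ≈ 1.5581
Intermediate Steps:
t(N) = -3
j = 139 (j = -6 + (148 - 3) = -6 + 145 = 139)
(-116 - 219)/(-354 + j) = (-116 - 219)/(-354 + 139) = -335/(-215) = -335*(-1/215) = 67/43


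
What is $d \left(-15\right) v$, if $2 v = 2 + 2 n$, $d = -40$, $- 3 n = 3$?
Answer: $0$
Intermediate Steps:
$n = -1$ ($n = \left(- \frac{1}{3}\right) 3 = -1$)
$v = 0$ ($v = \frac{2 + 2 \left(-1\right)}{2} = \frac{2 - 2}{2} = \frac{1}{2} \cdot 0 = 0$)
$d \left(-15\right) v = \left(-40\right) \left(-15\right) 0 = 600 \cdot 0 = 0$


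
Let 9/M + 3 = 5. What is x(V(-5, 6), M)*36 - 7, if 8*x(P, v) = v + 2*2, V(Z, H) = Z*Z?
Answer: 125/4 ≈ 31.250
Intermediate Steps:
M = 9/2 (M = 9/(-3 + 5) = 9/2 ≈ 4.5000)
V(Z, H) = Z²
x(P, v) = ½ + v/8 (x(P, v) = (v + 2*2)/8 = (v + 4)/8 = (4 + v)/8 = ½ + v/8)
x(V(-5, 6), M)*36 - 7 = (½ + (⅛)*(9/2))*36 - 7 = (½ + 9/16)*36 - 7 = (17/16)*36 - 7 = 153/4 - 7 = 125/4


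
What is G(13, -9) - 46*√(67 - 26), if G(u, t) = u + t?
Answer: 4 - 46*√41 ≈ -290.54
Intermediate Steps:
G(u, t) = t + u
G(13, -9) - 46*√(67 - 26) = (-9 + 13) - 46*√(67 - 26) = 4 - 46*√41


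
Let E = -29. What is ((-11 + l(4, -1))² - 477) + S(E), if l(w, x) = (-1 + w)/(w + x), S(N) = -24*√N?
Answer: -377 - 24*I*√29 ≈ -377.0 - 129.24*I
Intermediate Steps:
l(w, x) = (-1 + w)/(w + x)
((-11 + l(4, -1))² - 477) + S(E) = ((-11 + (-1 + 4)/(4 - 1))² - 477) - 24*I*√29 = ((-11 + 3/3)² - 477) - 24*I*√29 = ((-11 + (⅓)*3)² - 477) - 24*I*√29 = ((-11 + 1)² - 477) - 24*I*√29 = ((-10)² - 477) - 24*I*√29 = (100 - 477) - 24*I*√29 = -377 - 24*I*√29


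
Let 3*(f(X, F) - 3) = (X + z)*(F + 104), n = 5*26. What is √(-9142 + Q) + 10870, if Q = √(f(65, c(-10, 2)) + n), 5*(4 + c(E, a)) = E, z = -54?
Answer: 10870 + √(-82278 + 3*√4431)/3 ≈ 10870.0 + 95.498*I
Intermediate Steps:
n = 130
c(E, a) = -4 + E/5
f(X, F) = 3 + (-54 + X)*(104 + F)/3 (f(X, F) = 3 + ((X - 54)*(F + 104))/3 = 3 + ((-54 + X)*(104 + F))/3 = 3 + (-54 + X)*(104 + F)/3)
Q = √4431/3 (Q = √((-1869 - 18*(-4 + (⅕)*(-10)) + (104/3)*65 + (⅓)*(-4 + (⅕)*(-10))*65) + 130) = √((-1869 - 18*(-4 - 2) + 6760/3 + (⅓)*(-4 - 2)*65) + 130) = √((-1869 - 18*(-6) + 6760/3 + (⅓)*(-6)*65) + 130) = √((-1869 + 108 + 6760/3 - 130) + 130) = √(1087/3 + 130) = √(1477/3) = √4431/3 ≈ 22.189)
√(-9142 + Q) + 10870 = √(-9142 + √4431/3) + 10870 = 10870 + √(-9142 + √4431/3)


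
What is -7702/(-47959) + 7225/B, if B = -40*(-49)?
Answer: 72319939/18799928 ≈ 3.8468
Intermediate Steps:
B = 1960
-7702/(-47959) + 7225/B = -7702/(-47959) + 7225/1960 = -7702*(-1/47959) + 7225*(1/1960) = 7702/47959 + 1445/392 = 72319939/18799928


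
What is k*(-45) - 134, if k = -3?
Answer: 1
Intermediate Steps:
k*(-45) - 134 = -3*(-45) - 134 = 135 - 134 = 1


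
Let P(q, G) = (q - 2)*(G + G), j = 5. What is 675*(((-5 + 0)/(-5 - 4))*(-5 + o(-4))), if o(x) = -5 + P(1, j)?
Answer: -7500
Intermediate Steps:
P(q, G) = 2*G*(-2 + q) (P(q, G) = (-2 + q)*(2*G) = 2*G*(-2 + q))
o(x) = -15 (o(x) = -5 + 2*5*(-2 + 1) = -5 + 2*5*(-1) = -5 - 10 = -15)
675*(((-5 + 0)/(-5 - 4))*(-5 + o(-4))) = 675*(((-5 + 0)/(-5 - 4))*(-5 - 15)) = 675*(-5/(-9)*(-20)) = 675*(-5*(-⅑)*(-20)) = 675*((5/9)*(-20)) = 675*(-100/9) = -7500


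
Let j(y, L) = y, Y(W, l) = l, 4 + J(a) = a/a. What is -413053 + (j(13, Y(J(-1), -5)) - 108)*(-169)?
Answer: -396998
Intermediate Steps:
J(a) = -3 (J(a) = -4 + a/a = -4 + 1 = -3)
-413053 + (j(13, Y(J(-1), -5)) - 108)*(-169) = -413053 + (13 - 108)*(-169) = -413053 - 95*(-169) = -413053 + 16055 = -396998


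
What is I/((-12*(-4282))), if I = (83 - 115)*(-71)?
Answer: 284/6423 ≈ 0.044216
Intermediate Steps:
I = 2272 (I = -32*(-71) = 2272)
I/((-12*(-4282))) = 2272/((-12*(-4282))) = 2272/51384 = 2272*(1/51384) = 284/6423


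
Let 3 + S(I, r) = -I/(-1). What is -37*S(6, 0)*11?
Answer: -1221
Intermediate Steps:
S(I, r) = -3 + I (S(I, r) = -3 - I/(-1) = -3 - I*(-1) = -3 - (-1)*I = -3 + I)
-37*S(6, 0)*11 = -37*(-3 + 6)*11 = -37*3*11 = -111*11 = -1221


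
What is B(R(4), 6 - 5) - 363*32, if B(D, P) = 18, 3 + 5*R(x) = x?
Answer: -11598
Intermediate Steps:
R(x) = -3/5 + x/5
B(R(4), 6 - 5) - 363*32 = 18 - 363*32 = 18 - 11616 = -11598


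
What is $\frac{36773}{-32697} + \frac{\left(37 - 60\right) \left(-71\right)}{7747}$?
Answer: $- \frac{231486230}{253303659} \approx -0.91387$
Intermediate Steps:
$\frac{36773}{-32697} + \frac{\left(37 - 60\right) \left(-71\right)}{7747} = 36773 \left(- \frac{1}{32697}\right) + \left(-23\right) \left(-71\right) \frac{1}{7747} = - \frac{36773}{32697} + 1633 \cdot \frac{1}{7747} = - \frac{36773}{32697} + \frac{1633}{7747} = - \frac{231486230}{253303659}$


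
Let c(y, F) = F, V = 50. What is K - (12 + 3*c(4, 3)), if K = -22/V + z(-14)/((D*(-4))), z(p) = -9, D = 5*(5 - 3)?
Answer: -4243/200 ≈ -21.215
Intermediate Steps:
D = 10 (D = 5*2 = 10)
K = -43/200 (K = -22/50 - 9/(10*(-4)) = -22*1/50 - 9/(-40) = -11/25 - 9*(-1/40) = -11/25 + 9/40 = -43/200 ≈ -0.21500)
K - (12 + 3*c(4, 3)) = -43/200 - (12 + 3*3) = -43/200 - (12 + 9) = -43/200 - 1*21 = -43/200 - 21 = -4243/200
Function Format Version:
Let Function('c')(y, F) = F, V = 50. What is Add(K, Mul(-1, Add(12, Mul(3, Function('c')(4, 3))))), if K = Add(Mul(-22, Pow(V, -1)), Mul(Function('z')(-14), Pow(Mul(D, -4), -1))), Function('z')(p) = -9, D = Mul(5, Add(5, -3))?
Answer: Rational(-4243, 200) ≈ -21.215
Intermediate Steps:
D = 10 (D = Mul(5, 2) = 10)
K = Rational(-43, 200) (K = Add(Mul(-22, Pow(50, -1)), Mul(-9, Pow(Mul(10, -4), -1))) = Add(Mul(-22, Rational(1, 50)), Mul(-9, Pow(-40, -1))) = Add(Rational(-11, 25), Mul(-9, Rational(-1, 40))) = Add(Rational(-11, 25), Rational(9, 40)) = Rational(-43, 200) ≈ -0.21500)
Add(K, Mul(-1, Add(12, Mul(3, Function('c')(4, 3))))) = Add(Rational(-43, 200), Mul(-1, Add(12, Mul(3, 3)))) = Add(Rational(-43, 200), Mul(-1, Add(12, 9))) = Add(Rational(-43, 200), Mul(-1, 21)) = Add(Rational(-43, 200), -21) = Rational(-4243, 200)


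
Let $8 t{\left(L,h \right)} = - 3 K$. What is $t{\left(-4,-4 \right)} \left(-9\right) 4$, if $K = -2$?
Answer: $-27$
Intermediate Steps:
$t{\left(L,h \right)} = \frac{3}{4}$ ($t{\left(L,h \right)} = \frac{\left(-3\right) \left(-2\right)}{8} = \frac{1}{8} \cdot 6 = \frac{3}{4}$)
$t{\left(-4,-4 \right)} \left(-9\right) 4 = \frac{3}{4} \left(-9\right) 4 = \left(- \frac{27}{4}\right) 4 = -27$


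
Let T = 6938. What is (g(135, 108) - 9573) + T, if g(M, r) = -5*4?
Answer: -2655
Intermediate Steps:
g(M, r) = -20
(g(135, 108) - 9573) + T = (-20 - 9573) + 6938 = -9593 + 6938 = -2655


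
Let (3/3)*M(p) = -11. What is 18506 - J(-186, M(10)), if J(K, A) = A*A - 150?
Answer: 18535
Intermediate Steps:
M(p) = -11
J(K, A) = -150 + A**2 (J(K, A) = A**2 - 150 = -150 + A**2)
18506 - J(-186, M(10)) = 18506 - (-150 + (-11)**2) = 18506 - (-150 + 121) = 18506 - 1*(-29) = 18506 + 29 = 18535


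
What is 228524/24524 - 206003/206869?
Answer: 10555628446/1268313839 ≈ 8.3226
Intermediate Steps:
228524/24524 - 206003/206869 = 228524*(1/24524) - 206003*1/206869 = 57131/6131 - 206003/206869 = 10555628446/1268313839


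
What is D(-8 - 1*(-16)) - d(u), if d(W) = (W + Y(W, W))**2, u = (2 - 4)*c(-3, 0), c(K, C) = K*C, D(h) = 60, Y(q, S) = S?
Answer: 60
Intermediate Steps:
c(K, C) = C*K
u = 0 (u = (2 - 4)*(0*(-3)) = -2*0 = 0)
d(W) = 4*W**2 (d(W) = (W + W)**2 = (2*W)**2 = 4*W**2)
D(-8 - 1*(-16)) - d(u) = 60 - 4*0**2 = 60 - 4*0 = 60 - 1*0 = 60 + 0 = 60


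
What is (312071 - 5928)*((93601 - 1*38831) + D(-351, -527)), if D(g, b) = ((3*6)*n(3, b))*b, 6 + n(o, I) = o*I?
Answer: 4625530506436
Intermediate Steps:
n(o, I) = -6 + I*o (n(o, I) = -6 + o*I = -6 + I*o)
D(g, b) = b*(-108 + 54*b) (D(g, b) = ((3*6)*(-6 + b*3))*b = (18*(-6 + 3*b))*b = (-108 + 54*b)*b = b*(-108 + 54*b))
(312071 - 5928)*((93601 - 1*38831) + D(-351, -527)) = (312071 - 5928)*((93601 - 1*38831) + 54*(-527)*(-2 - 527)) = 306143*((93601 - 38831) + 54*(-527)*(-529)) = 306143*(54770 + 15054282) = 306143*15109052 = 4625530506436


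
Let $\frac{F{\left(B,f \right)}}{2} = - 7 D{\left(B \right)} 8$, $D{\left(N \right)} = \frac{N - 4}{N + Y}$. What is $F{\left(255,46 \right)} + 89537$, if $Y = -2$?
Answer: $\frac{22624749}{253} \approx 89426.0$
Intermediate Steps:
$D{\left(N \right)} = \frac{-4 + N}{-2 + N}$ ($D{\left(N \right)} = \frac{N - 4}{N - 2} = \frac{-4 + N}{-2 + N}$)
$F{\left(B,f \right)} = - \frac{112 \left(-4 + B\right)}{-2 + B}$ ($F{\left(B,f \right)} = 2 - 7 \frac{-4 + B}{-2 + B} 8 = 2 - \frac{7 \left(-4 + B\right)}{-2 + B} 8 = 2 \left(- \frac{56 \left(-4 + B\right)}{-2 + B}\right) = - \frac{112 \left(-4 + B\right)}{-2 + B}$)
$F{\left(255,46 \right)} + 89537 = \frac{112 \left(4 - 255\right)}{-2 + 255} + 89537 = \frac{112 \left(4 - 255\right)}{253} + 89537 = 112 \cdot \frac{1}{253} \left(-251\right) + 89537 = - \frac{28112}{253} + 89537 = \frac{22624749}{253}$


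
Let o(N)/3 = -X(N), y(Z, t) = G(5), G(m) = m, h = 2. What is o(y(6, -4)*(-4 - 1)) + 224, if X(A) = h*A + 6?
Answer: 356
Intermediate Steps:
y(Z, t) = 5
X(A) = 6 + 2*A (X(A) = 2*A + 6 = 6 + 2*A)
o(N) = -18 - 6*N (o(N) = 3*(-(6 + 2*N)) = 3*(-6 - 2*N) = -18 - 6*N)
o(y(6, -4)*(-4 - 1)) + 224 = (-18 - 30*(-4 - 1)) + 224 = (-18 - 30*(-5)) + 224 = (-18 - 6*(-25)) + 224 = (-18 + 150) + 224 = 132 + 224 = 356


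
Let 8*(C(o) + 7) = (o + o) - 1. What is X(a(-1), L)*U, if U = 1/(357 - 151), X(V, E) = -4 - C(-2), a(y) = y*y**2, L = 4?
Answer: 29/1648 ≈ 0.017597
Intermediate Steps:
C(o) = -57/8 + o/4 (C(o) = -7 + ((o + o) - 1)/8 = -7 + (2*o - 1)/8 = -7 + (-1 + 2*o)/8 = -7 + (-1/8 + o/4) = -57/8 + o/4)
a(y) = y**3
X(V, E) = 29/8 (X(V, E) = -4 - (-57/8 + (1/4)*(-2)) = -4 - (-57/8 - 1/2) = -4 - 1*(-61/8) = -4 + 61/8 = 29/8)
U = 1/206 ≈ 0.0048544
X(a(-1), L)*U = (29/8)*(1/206) = 29/1648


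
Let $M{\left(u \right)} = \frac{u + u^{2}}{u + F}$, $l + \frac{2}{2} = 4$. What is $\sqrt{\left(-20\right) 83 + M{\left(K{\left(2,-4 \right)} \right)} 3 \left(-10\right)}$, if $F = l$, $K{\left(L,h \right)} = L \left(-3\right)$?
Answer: $4 i \sqrt{85} \approx 36.878 i$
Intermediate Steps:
$K{\left(L,h \right)} = - 3 L$
$l = 3$ ($l = -1 + 4 = 3$)
$F = 3$
$M{\left(u \right)} = \frac{u + u^{2}}{3 + u}$ ($M{\left(u \right)} = \frac{u + u^{2}}{u + 3} = \frac{u + u^{2}}{3 + u}$)
$\sqrt{\left(-20\right) 83 + M{\left(K{\left(2,-4 \right)} \right)} 3 \left(-10\right)} = \sqrt{\left(-20\right) 83 + \frac{\left(-3\right) 2 \left(1 - 6\right)}{3 - 6} \cdot 3 \left(-10\right)} = \sqrt{-1660 + - \frac{6 \left(1 - 6\right)}{3 - 6} \cdot 3 \left(-10\right)} = \sqrt{-1660 + \left(-6\right) \frac{1}{-3} \left(-5\right) 3 \left(-10\right)} = \sqrt{-1660 + \left(-6\right) \left(- \frac{1}{3}\right) \left(-5\right) 3 \left(-10\right)} = \sqrt{-1660 + \left(-10\right) 3 \left(-10\right)} = \sqrt{-1660 - -300} = \sqrt{-1660 + 300} = \sqrt{-1360} = 4 i \sqrt{85}$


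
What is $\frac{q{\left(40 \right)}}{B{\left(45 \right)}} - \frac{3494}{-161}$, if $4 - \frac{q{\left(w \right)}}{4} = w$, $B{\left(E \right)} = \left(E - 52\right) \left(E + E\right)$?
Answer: $\frac{2522}{115} \approx 21.93$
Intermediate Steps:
$B{\left(E \right)} = 2 E \left(-52 + E\right)$ ($B{\left(E \right)} = \left(-52 + E\right) 2 E = 2 E \left(-52 + E\right)$)
$q{\left(w \right)} = 16 - 4 w$
$\frac{q{\left(40 \right)}}{B{\left(45 \right)}} - \frac{3494}{-161} = \frac{16 - 160}{2 \cdot 45 \left(-52 + 45\right)} - \frac{3494}{-161} = \frac{16 - 160}{2 \cdot 45 \left(-7\right)} - - \frac{3494}{161} = - \frac{144}{-630} + \frac{3494}{161} = \left(-144\right) \left(- \frac{1}{630}\right) + \frac{3494}{161} = \frac{8}{35} + \frac{3494}{161} = \frac{2522}{115}$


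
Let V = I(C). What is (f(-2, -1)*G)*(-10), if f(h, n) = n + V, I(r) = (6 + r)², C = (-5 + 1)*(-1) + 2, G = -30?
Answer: 42900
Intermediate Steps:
C = 6 (C = -4*(-1) + 2 = 4 + 2 = 6)
V = 144 (V = (6 + 6)² = 12² = 144)
f(h, n) = 144 + n (f(h, n) = n + 144 = 144 + n)
(f(-2, -1)*G)*(-10) = ((144 - 1)*(-30))*(-10) = (143*(-30))*(-10) = -4290*(-10) = 42900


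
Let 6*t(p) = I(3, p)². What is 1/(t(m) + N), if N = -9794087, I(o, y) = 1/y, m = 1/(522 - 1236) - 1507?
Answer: -1157773848001/11339337793646485121 ≈ -1.0210e-7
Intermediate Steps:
m = -1075999/714 (m = 1/(-714) - 1507 = -1/714 - 1507 = -1075999/714 ≈ -1507.0)
t(p) = 1/(6*p²) (t(p) = (1/p)²/6 = 1/(6*p²))
1/(t(m) + N) = 1/(1/(6*(-1075999/714)²) - 9794087) = 1/((⅙)*(509796/1157773848001) - 9794087) = 1/(84966/1157773848001 - 9794087) = 1/(-11339337793646485121/1157773848001) = -1157773848001/11339337793646485121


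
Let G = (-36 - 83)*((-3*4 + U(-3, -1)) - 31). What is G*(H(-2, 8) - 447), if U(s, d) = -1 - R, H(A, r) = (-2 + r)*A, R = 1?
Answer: -2457945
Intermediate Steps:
H(A, r) = A*(-2 + r)
U(s, d) = -2 (U(s, d) = -1 - 1*1 = -1 - 1 = -2)
G = 5355 (G = (-36 - 83)*((-3*4 - 2) - 31) = -119*((-12 - 2) - 31) = -119*(-14 - 31) = -119*(-45) = 5355)
G*(H(-2, 8) - 447) = 5355*(-2*(-2 + 8) - 447) = 5355*(-2*6 - 447) = 5355*(-12 - 447) = 5355*(-459) = -2457945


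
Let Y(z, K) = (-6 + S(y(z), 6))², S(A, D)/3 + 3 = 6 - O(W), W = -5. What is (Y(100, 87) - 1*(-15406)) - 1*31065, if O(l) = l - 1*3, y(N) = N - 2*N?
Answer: -14930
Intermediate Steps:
y(N) = -N
O(l) = -3 + l (O(l) = l - 3 = -3 + l)
S(A, D) = 33 (S(A, D) = -9 + 3*(6 - (-3 - 5)) = -9 + 3*(6 - 1*(-8)) = -9 + 3*(6 + 8) = -9 + 3*14 = -9 + 42 = 33)
Y(z, K) = 729 (Y(z, K) = (-6 + 33)² = 27² = 729)
(Y(100, 87) - 1*(-15406)) - 1*31065 = (729 - 1*(-15406)) - 1*31065 = (729 + 15406) - 31065 = 16135 - 31065 = -14930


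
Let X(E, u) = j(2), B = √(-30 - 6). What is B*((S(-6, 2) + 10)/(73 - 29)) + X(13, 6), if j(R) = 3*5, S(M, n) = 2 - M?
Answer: 15 + 27*I/11 ≈ 15.0 + 2.4545*I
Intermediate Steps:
B = 6*I (B = √(-36) = 6*I ≈ 6.0*I)
j(R) = 15
X(E, u) = 15
B*((S(-6, 2) + 10)/(73 - 29)) + X(13, 6) = (6*I)*(((2 - 1*(-6)) + 10)/(73 - 29)) + 15 = (6*I)*(((2 + 6) + 10)/44) + 15 = (6*I)*((8 + 10)*(1/44)) + 15 = (6*I)*(18*(1/44)) + 15 = (6*I)*(9/22) + 15 = 27*I/11 + 15 = 15 + 27*I/11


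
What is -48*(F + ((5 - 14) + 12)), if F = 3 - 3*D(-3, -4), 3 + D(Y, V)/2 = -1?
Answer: -1440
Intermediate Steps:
D(Y, V) = -8 (D(Y, V) = -6 + 2*(-1) = -6 - 2 = -8)
F = 27 (F = 3 - 3*(-8) = 3 + 24 = 27)
-48*(F + ((5 - 14) + 12)) = -48*(27 + ((5 - 14) + 12)) = -48*(27 + (-9 + 12)) = -48*(27 + 3) = -48*30 = -1440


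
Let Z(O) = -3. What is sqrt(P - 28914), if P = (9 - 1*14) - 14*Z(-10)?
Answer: I*sqrt(28877) ≈ 169.93*I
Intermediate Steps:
P = 37 (P = (9 - 1*14) - 14*(-3) = (9 - 14) + 42 = -5 + 42 = 37)
sqrt(P - 28914) = sqrt(37 - 28914) = sqrt(-28877) = I*sqrt(28877)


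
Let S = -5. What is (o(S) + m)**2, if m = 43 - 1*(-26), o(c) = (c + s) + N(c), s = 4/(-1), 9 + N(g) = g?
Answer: 2116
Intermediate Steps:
N(g) = -9 + g
s = -4 (s = 4*(-1) = -4)
o(c) = -13 + 2*c (o(c) = (c - 4) + (-9 + c) = (-4 + c) + (-9 + c) = -13 + 2*c)
m = 69 (m = 43 + 26 = 69)
(o(S) + m)**2 = ((-13 + 2*(-5)) + 69)**2 = ((-13 - 10) + 69)**2 = (-23 + 69)**2 = 46**2 = 2116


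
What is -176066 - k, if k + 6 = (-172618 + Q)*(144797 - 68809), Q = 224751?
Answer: -3961658464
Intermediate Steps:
k = 3961482398 (k = -6 + (-172618 + 224751)*(144797 - 68809) = -6 + 52133*75988 = -6 + 3961482404 = 3961482398)
-176066 - k = -176066 - 1*3961482398 = -176066 - 3961482398 = -3961658464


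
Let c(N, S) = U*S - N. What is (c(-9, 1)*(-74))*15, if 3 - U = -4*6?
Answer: -39960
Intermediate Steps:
U = 27 (U = 3 - (-4)*6 = 3 - 1*(-24) = 3 + 24 = 27)
c(N, S) = -N + 27*S (c(N, S) = 27*S - N = -N + 27*S)
(c(-9, 1)*(-74))*15 = ((-1*(-9) + 27*1)*(-74))*15 = ((9 + 27)*(-74))*15 = (36*(-74))*15 = -2664*15 = -39960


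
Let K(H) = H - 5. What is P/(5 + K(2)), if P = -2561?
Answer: -2561/2 ≈ -1280.5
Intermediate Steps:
K(H) = -5 + H
P/(5 + K(2)) = -2561/(5 + (-5 + 2)) = -2561/(5 - 3) = -2561/2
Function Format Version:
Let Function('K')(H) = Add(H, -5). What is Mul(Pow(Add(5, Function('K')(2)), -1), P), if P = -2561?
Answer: Rational(-2561, 2) ≈ -1280.5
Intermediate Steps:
Function('K')(H) = Add(-5, H)
Mul(Pow(Add(5, Function('K')(2)), -1), P) = Mul(Pow(Add(5, Add(-5, 2)), -1), -2561) = Mul(Pow(Add(5, -3), -1), -2561) = Mul(Pow(2, -1), -2561) = Mul(Rational(1, 2), -2561) = Rational(-2561, 2)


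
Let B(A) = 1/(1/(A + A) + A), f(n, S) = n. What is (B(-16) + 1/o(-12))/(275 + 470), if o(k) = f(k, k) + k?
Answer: -427/3057480 ≈ -0.00013966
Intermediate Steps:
o(k) = 2*k (o(k) = k + k = 2*k)
B(A) = 1/(A + 1/(2*A)) (B(A) = 1/(1/(2*A) + A) = 1/(A + 1/(2*A)))
(B(-16) + 1/o(-12))/(275 + 470) = (2*(-16)/(1 + 2*(-16)**2) + 1/(2*(-12)))/(275 + 470) = (2*(-16)/(1 + 2*256) + 1/(-24))/745 = (2*(-16)/(1 + 512) - 1/24)*(1/745) = (2*(-16)/513 - 1/24)*(1/745) = (2*(-16)*(1/513) - 1/24)*(1/745) = (-32/513 - 1/24)*(1/745) = -427/4104*1/745 = -427/3057480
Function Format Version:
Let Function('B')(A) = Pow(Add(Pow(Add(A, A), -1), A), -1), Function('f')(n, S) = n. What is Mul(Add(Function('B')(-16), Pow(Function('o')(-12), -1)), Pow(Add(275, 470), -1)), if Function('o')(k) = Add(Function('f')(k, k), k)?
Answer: Rational(-427, 3057480) ≈ -0.00013966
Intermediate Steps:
Function('o')(k) = Mul(2, k) (Function('o')(k) = Add(k, k) = Mul(2, k))
Function('B')(A) = Pow(Add(A, Mul(Rational(1, 2), Pow(A, -1))), -1) (Function('B')(A) = Pow(Add(Pow(Mul(2, A), -1), A), -1) = Pow(Add(Mul(Rational(1, 2), Pow(A, -1)), A), -1) = Pow(Add(A, Mul(Rational(1, 2), Pow(A, -1))), -1))
Mul(Add(Function('B')(-16), Pow(Function('o')(-12), -1)), Pow(Add(275, 470), -1)) = Mul(Add(Mul(2, -16, Pow(Add(1, Mul(2, Pow(-16, 2))), -1)), Pow(Mul(2, -12), -1)), Pow(Add(275, 470), -1)) = Mul(Add(Mul(2, -16, Pow(Add(1, Mul(2, 256)), -1)), Pow(-24, -1)), Pow(745, -1)) = Mul(Add(Mul(2, -16, Pow(Add(1, 512), -1)), Rational(-1, 24)), Rational(1, 745)) = Mul(Add(Mul(2, -16, Pow(513, -1)), Rational(-1, 24)), Rational(1, 745)) = Mul(Add(Mul(2, -16, Rational(1, 513)), Rational(-1, 24)), Rational(1, 745)) = Mul(Add(Rational(-32, 513), Rational(-1, 24)), Rational(1, 745)) = Mul(Rational(-427, 4104), Rational(1, 745)) = Rational(-427, 3057480)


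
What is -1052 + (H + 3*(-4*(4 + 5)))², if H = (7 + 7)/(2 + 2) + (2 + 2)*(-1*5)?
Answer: 57793/4 ≈ 14448.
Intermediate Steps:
H = -33/2 (H = 14/4 + 4*(-5) = 14*(¼) - 20 = 7/2 - 20 = -33/2 ≈ -16.500)
-1052 + (H + 3*(-4*(4 + 5)))² = -1052 + (-33/2 + 3*(-4*(4 + 5)))² = -1052 + (-33/2 + 3*(-4*9))² = -1052 + (-33/2 + 3*(-36))² = -1052 + (-33/2 - 108)² = -1052 + (-249/2)² = -1052 + 62001/4 = 57793/4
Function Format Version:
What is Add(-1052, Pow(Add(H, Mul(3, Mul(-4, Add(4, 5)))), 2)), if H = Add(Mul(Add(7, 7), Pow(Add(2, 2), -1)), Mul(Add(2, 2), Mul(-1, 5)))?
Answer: Rational(57793, 4) ≈ 14448.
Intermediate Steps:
H = Rational(-33, 2) (H = Add(Mul(14, Pow(4, -1)), Mul(4, -5)) = Add(Mul(14, Rational(1, 4)), -20) = Add(Rational(7, 2), -20) = Rational(-33, 2) ≈ -16.500)
Add(-1052, Pow(Add(H, Mul(3, Mul(-4, Add(4, 5)))), 2)) = Add(-1052, Pow(Add(Rational(-33, 2), Mul(3, Mul(-4, Add(4, 5)))), 2)) = Add(-1052, Pow(Add(Rational(-33, 2), Mul(3, Mul(-4, 9))), 2)) = Add(-1052, Pow(Add(Rational(-33, 2), Mul(3, -36)), 2)) = Add(-1052, Pow(Add(Rational(-33, 2), -108), 2)) = Add(-1052, Pow(Rational(-249, 2), 2)) = Add(-1052, Rational(62001, 4)) = Rational(57793, 4)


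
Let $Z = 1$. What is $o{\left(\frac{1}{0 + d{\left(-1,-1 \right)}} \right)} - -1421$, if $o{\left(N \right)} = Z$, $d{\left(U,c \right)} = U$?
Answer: $1422$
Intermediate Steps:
$o{\left(N \right)} = 1$
$o{\left(\frac{1}{0 + d{\left(-1,-1 \right)}} \right)} - -1421 = 1 - -1421 = 1 + 1421 = 1422$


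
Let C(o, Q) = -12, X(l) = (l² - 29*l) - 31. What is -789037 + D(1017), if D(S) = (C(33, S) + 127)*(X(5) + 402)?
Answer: -760172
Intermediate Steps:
X(l) = -31 + l² - 29*l
D(S) = 28865 (D(S) = (-12 + 127)*((-31 + 5² - 29*5) + 402) = 115*((-31 + 25 - 145) + 402) = 115*(-151 + 402) = 115*251 = 28865)
-789037 + D(1017) = -789037 + 28865 = -760172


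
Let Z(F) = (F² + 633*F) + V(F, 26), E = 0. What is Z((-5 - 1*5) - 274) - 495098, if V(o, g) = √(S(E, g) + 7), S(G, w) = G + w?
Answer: -594214 + √33 ≈ -5.9421e+5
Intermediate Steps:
V(o, g) = √(7 + g) (V(o, g) = √((0 + g) + 7) = √(g + 7) = √(7 + g))
Z(F) = √33 + F² + 633*F (Z(F) = (F² + 633*F) + √(7 + 26) = (F² + 633*F) + √33 = √33 + F² + 633*F)
Z((-5 - 1*5) - 274) - 495098 = (√33 + ((-5 - 1*5) - 274)² + 633*((-5 - 1*5) - 274)) - 495098 = (√33 + ((-5 - 5) - 274)² + 633*((-5 - 5) - 274)) - 495098 = (√33 + (-10 - 274)² + 633*(-10 - 274)) - 495098 = (√33 + (-284)² + 633*(-284)) - 495098 = (√33 + 80656 - 179772) - 495098 = (-99116 + √33) - 495098 = -594214 + √33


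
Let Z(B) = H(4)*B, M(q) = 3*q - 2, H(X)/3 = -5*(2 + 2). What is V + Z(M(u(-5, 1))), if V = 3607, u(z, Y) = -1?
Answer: 3907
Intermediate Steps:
H(X) = -60 (H(X) = 3*(-5*(2 + 2)) = 3*(-5*4) = 3*(-20) = -60)
M(q) = -2 + 3*q
Z(B) = -60*B
V + Z(M(u(-5, 1))) = 3607 - 60*(-2 + 3*(-1)) = 3607 - 60*(-2 - 3) = 3607 - 60*(-5) = 3607 + 300 = 3907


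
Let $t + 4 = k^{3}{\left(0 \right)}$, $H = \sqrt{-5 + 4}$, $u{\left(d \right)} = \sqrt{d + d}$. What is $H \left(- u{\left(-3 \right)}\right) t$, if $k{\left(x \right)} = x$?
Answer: $- 4 \sqrt{6} \approx -9.798$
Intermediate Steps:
$u{\left(d \right)} = \sqrt{2} \sqrt{d}$ ($u{\left(d \right)} = \sqrt{2 d} = \sqrt{2} \sqrt{d}$)
$H = i$ ($H = \sqrt{-1} = i \approx 1.0 i$)
$t = -4$ ($t = -4 + 0^{3} = -4 + 0 = -4$)
$H \left(- u{\left(-3 \right)}\right) t = i \left(- \sqrt{2} \sqrt{-3}\right) \left(-4\right) = i \left(- \sqrt{2} i \sqrt{3}\right) \left(-4\right) = i \left(- i \sqrt{6}\right) \left(-4\right) = \sqrt{6} \left(-4\right) = - 4 \sqrt{6}$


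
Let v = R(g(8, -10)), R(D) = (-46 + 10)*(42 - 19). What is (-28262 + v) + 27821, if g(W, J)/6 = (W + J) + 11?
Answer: -1269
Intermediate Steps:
g(W, J) = 66 + 6*J + 6*W (g(W, J) = 6*((W + J) + 11) = 6*((J + W) + 11) = 6*(11 + J + W) = 66 + 6*J + 6*W)
R(D) = -828 (R(D) = -36*23 = -828)
v = -828
(-28262 + v) + 27821 = (-28262 - 828) + 27821 = -29090 + 27821 = -1269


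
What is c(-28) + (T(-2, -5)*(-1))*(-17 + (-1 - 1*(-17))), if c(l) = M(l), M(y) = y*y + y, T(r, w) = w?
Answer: 751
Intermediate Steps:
M(y) = y + y**2 (M(y) = y**2 + y = y + y**2)
c(l) = l*(1 + l)
c(-28) + (T(-2, -5)*(-1))*(-17 + (-1 - 1*(-17))) = -28*(1 - 28) + (-5*(-1))*(-17 + (-1 - 1*(-17))) = -28*(-27) + 5*(-17 + (-1 + 17)) = 756 + 5*(-17 + 16) = 756 + 5*(-1) = 756 - 5 = 751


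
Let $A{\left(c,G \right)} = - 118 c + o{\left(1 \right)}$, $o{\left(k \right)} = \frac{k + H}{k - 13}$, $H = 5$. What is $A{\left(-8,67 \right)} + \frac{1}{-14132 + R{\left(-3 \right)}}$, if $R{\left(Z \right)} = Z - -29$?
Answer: $\frac{6654505}{7053} \approx 943.5$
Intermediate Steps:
$o{\left(k \right)} = \frac{5 + k}{-13 + k}$ ($o{\left(k \right)} = \frac{k + 5}{k - 13} = \frac{5 + k}{-13 + k}$)
$R{\left(Z \right)} = 29 + Z$ ($R{\left(Z \right)} = Z + 29 = 29 + Z$)
$A{\left(c,G \right)} = - \frac{1}{2} - 118 c$ ($A{\left(c,G \right)} = - 118 c + \frac{5 + 1}{-13 + 1} = - 118 c + \frac{1}{-12} \cdot 6 = - 118 c - \frac{1}{2} = - \frac{1}{2} - 118 c$)
$A{\left(-8,67 \right)} + \frac{1}{-14132 + R{\left(-3 \right)}} = \left(- \frac{1}{2} - -944\right) + \frac{1}{-14132 + \left(29 - 3\right)} = \left(- \frac{1}{2} + 944\right) + \frac{1}{-14132 + 26} = \frac{1887}{2} + \frac{1}{-14106} = \frac{1887}{2} - \frac{1}{14106} = \frac{6654505}{7053}$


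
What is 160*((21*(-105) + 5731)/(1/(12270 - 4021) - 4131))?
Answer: -2326877920/17038309 ≈ -136.57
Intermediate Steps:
160*((21*(-105) + 5731)/(1/(12270 - 4021) - 4131)) = 160*((-2205 + 5731)/(1/8249 - 4131)) = 160*(3526/(1/8249 - 4131)) = 160*(3526/(-34076618/8249)) = 160*(3526*(-8249/34076618)) = 160*(-14542987/17038309) = -2326877920/17038309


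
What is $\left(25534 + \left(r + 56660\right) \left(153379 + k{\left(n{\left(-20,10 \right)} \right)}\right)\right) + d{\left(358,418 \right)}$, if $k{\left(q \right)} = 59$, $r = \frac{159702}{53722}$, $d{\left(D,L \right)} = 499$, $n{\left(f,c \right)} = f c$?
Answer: $\frac{233537034816031}{26861} \approx 8.6943 \cdot 10^{9}$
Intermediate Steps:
$n{\left(f,c \right)} = c f$
$r = \frac{79851}{26861}$ ($r = 159702 \cdot \frac{1}{53722} = \frac{79851}{26861} \approx 2.9727$)
$\left(25534 + \left(r + 56660\right) \left(153379 + k{\left(n{\left(-20,10 \right)} \right)}\right)\right) + d{\left(358,418 \right)} = \left(25534 + \left(\frac{79851}{26861} + 56660\right) \left(153379 + 59\right)\right) + 499 = \left(25534 + \frac{1522024111}{26861} \cdot 153438\right) + 499 = \left(25534 + \frac{233536335543618}{26861}\right) + 499 = \frac{233537021412392}{26861} + 499 = \frac{233537034816031}{26861}$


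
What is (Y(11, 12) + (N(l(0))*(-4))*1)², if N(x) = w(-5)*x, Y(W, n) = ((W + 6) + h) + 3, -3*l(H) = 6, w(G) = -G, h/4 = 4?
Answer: 5776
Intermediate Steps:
h = 16 (h = 4*4 = 16)
l(H) = -2 (l(H) = -⅓*6 = -2)
Y(W, n) = 25 + W (Y(W, n) = ((W + 6) + 16) + 3 = ((6 + W) + 16) + 3 = (22 + W) + 3 = 25 + W)
N(x) = 5*x (N(x) = (-1*(-5))*x = 5*x)
(Y(11, 12) + (N(l(0))*(-4))*1)² = ((25 + 11) + ((5*(-2))*(-4))*1)² = (36 - 10*(-4)*1)² = (36 + 40*1)² = (36 + 40)² = 76² = 5776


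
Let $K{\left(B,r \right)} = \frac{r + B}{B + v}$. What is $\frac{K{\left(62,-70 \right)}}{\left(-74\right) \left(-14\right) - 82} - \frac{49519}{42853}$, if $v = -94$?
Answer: $- \frac{188921651}{163527048} \approx -1.1553$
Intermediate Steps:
$K{\left(B,r \right)} = \frac{B + r}{-94 + B}$ ($K{\left(B,r \right)} = \frac{r + B}{B - 94} = \frac{B + r}{-94 + B}$)
$\frac{K{\left(62,-70 \right)}}{\left(-74\right) \left(-14\right) - 82} - \frac{49519}{42853} = \frac{\frac{1}{-94 + 62} \left(62 - 70\right)}{\left(-74\right) \left(-14\right) - 82} - \frac{49519}{42853} = \frac{\frac{1}{-32} \left(-8\right)}{1036 - 82} - \frac{49519}{42853} = \frac{\left(- \frac{1}{32}\right) \left(-8\right)}{954} - \frac{49519}{42853} = \frac{1}{4} \cdot \frac{1}{954} - \frac{49519}{42853} = \frac{1}{3816} - \frac{49519}{42853} = - \frac{188921651}{163527048}$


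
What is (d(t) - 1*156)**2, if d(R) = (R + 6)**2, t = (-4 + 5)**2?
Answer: 11449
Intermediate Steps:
t = 1 (t = 1**2 = 1)
d(R) = (6 + R)**2
(d(t) - 1*156)**2 = ((6 + 1)**2 - 1*156)**2 = (7**2 - 156)**2 = (49 - 156)**2 = (-107)**2 = 11449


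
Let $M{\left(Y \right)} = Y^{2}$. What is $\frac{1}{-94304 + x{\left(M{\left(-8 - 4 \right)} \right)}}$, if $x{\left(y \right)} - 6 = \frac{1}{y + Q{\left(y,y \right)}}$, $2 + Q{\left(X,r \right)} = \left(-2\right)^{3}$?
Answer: $- \frac{134}{12635931} \approx -1.0605 \cdot 10^{-5}$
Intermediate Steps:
$Q{\left(X,r \right)} = -10$ ($Q{\left(X,r \right)} = -2 + \left(-2\right)^{3} = -2 - 8 = -10$)
$x{\left(y \right)} = 6 + \frac{1}{-10 + y}$ ($x{\left(y \right)} = 6 + \frac{1}{y - 10} = 6 + \frac{1}{-10 + y}$)
$\frac{1}{-94304 + x{\left(M{\left(-8 - 4 \right)} \right)}} = \frac{1}{-94304 + \frac{-59 + 6 \left(-8 - 4\right)^{2}}{-10 + \left(-8 - 4\right)^{2}}} = \frac{1}{-94304 + \frac{-59 + 6 \left(-12\right)^{2}}{-10 + \left(-12\right)^{2}}} = \frac{1}{-94304 + \frac{-59 + 6 \cdot 144}{-10 + 144}} = \frac{1}{-94304 + \frac{-59 + 864}{134}} = \frac{1}{-94304 + \frac{1}{134} \cdot 805} = \frac{1}{-94304 + \frac{805}{134}} = \frac{1}{- \frac{12635931}{134}} = - \frac{134}{12635931}$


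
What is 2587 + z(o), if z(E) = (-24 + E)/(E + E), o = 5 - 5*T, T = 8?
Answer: 181149/70 ≈ 2587.8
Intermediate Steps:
o = -35 (o = 5 - 5*8 = 5 - 40 = -35)
z(E) = (-24 + E)/(2*E) (z(E) = (-24 + E)/((2*E)) = (-24 + E)*(1/(2*E)) = (-24 + E)/(2*E))
2587 + z(o) = 2587 + (1/2)*(-24 - 35)/(-35) = 2587 + (1/2)*(-1/35)*(-59) = 2587 + 59/70 = 181149/70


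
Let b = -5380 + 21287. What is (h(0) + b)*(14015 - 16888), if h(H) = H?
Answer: -45700811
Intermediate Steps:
b = 15907
(h(0) + b)*(14015 - 16888) = (0 + 15907)*(14015 - 16888) = 15907*(-2873) = -45700811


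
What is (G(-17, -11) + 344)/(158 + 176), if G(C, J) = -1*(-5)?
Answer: 349/334 ≈ 1.0449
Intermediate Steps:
G(C, J) = 5
(G(-17, -11) + 344)/(158 + 176) = (5 + 344)/(158 + 176) = 349/334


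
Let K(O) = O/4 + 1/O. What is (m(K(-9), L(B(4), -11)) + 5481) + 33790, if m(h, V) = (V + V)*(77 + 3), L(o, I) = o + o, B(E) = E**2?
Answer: 44391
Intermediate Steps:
L(o, I) = 2*o
K(O) = 1/O + O/4 (K(O) = O*(1/4) + 1/O = O/4 + 1/O = 1/O + O/4)
m(h, V) = 160*V (m(h, V) = (2*V)*80 = 160*V)
(m(K(-9), L(B(4), -11)) + 5481) + 33790 = (160*(2*4**2) + 5481) + 33790 = (160*(2*16) + 5481) + 33790 = (160*32 + 5481) + 33790 = (5120 + 5481) + 33790 = 10601 + 33790 = 44391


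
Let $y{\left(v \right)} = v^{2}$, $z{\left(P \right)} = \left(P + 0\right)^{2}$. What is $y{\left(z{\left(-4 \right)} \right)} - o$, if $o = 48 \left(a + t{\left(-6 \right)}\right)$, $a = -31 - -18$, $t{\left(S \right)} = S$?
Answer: $1168$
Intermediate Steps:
$a = -13$ ($a = -31 + 18 = -13$)
$z{\left(P \right)} = P^{2}$
$o = -912$ ($o = 48 \left(-13 - 6\right) = 48 \left(-19\right) = -912$)
$y{\left(z{\left(-4 \right)} \right)} - o = \left(\left(-4\right)^{2}\right)^{2} - -912 = 16^{2} + 912 = 256 + 912 = 1168$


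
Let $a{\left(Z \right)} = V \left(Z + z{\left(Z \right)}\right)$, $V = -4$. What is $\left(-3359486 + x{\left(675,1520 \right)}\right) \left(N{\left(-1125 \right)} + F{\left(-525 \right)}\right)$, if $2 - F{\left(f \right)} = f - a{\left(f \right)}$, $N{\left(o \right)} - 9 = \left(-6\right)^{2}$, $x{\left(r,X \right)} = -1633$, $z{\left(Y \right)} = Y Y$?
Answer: $3696652787532$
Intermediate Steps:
$z{\left(Y \right)} = Y^{2}$
$a{\left(Z \right)} = - 4 Z - 4 Z^{2}$ ($a{\left(Z \right)} = - 4 \left(Z + Z^{2}\right) = - 4 Z - 4 Z^{2}$)
$N{\left(o \right)} = 45$ ($N{\left(o \right)} = 9 + \left(-6\right)^{2} = 9 + 36 = 45$)
$F{\left(f \right)} = 2 - f + 4 f \left(-1 - f\right)$ ($F{\left(f \right)} = 2 - \left(f - 4 f \left(-1 - f\right)\right) = 2 + \left(- f + 4 f \left(-1 - f\right)\right) = 2 - f + 4 f \left(-1 - f\right)$)
$\left(-3359486 + x{\left(675,1520 \right)}\right) \left(N{\left(-1125 \right)} + F{\left(-525 \right)}\right) = \left(-3359486 - 1633\right) \left(45 - \left(-2627 + 1102500\right)\right) = - 3361119 \left(45 + \left(2 + 2625 - 1102500\right)\right) = - 3361119 \left(45 - 1099873\right) = \left(-3361119\right) \left(-1099828\right) = 3696652787532$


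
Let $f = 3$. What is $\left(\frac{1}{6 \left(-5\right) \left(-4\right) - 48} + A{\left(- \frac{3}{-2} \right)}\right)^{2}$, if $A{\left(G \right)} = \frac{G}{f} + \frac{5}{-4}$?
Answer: $\frac{2809}{5184} \approx 0.54186$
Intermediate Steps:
$A{\left(G \right)} = - \frac{5}{4} + \frac{G}{3}$ ($A{\left(G \right)} = \frac{G}{3} + \frac{5}{-4} = G \frac{1}{3} + 5 \left(- \frac{1}{4}\right) = \frac{G}{3} - \frac{5}{4} = - \frac{5}{4} + \frac{G}{3}$)
$\left(\frac{1}{6 \left(-5\right) \left(-4\right) - 48} + A{\left(- \frac{3}{-2} \right)}\right)^{2} = \left(\frac{1}{6 \left(-5\right) \left(-4\right) - 48} - \left(\frac{5}{4} - \frac{\left(-3\right) \frac{1}{-2}}{3}\right)\right)^{2} = \left(\frac{1}{\left(-30\right) \left(-4\right) - 48} - \left(\frac{5}{4} - \frac{\left(-3\right) \left(- \frac{1}{2}\right)}{3}\right)\right)^{2} = \left(\frac{1}{120 - 48} + \left(- \frac{5}{4} + \frac{1}{3} \cdot \frac{3}{2}\right)\right)^{2} = \left(\frac{1}{72} + \left(- \frac{5}{4} + \frac{1}{2}\right)\right)^{2} = \left(\frac{1}{72} - \frac{3}{4}\right)^{2} = \left(- \frac{53}{72}\right)^{2} = \frac{2809}{5184}$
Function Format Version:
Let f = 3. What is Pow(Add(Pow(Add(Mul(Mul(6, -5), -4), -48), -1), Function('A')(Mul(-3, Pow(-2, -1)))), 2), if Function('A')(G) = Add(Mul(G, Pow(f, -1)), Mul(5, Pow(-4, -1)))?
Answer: Rational(2809, 5184) ≈ 0.54186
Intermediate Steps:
Function('A')(G) = Add(Rational(-5, 4), Mul(Rational(1, 3), G)) (Function('A')(G) = Add(Mul(G, Pow(3, -1)), Mul(5, Pow(-4, -1))) = Add(Mul(G, Rational(1, 3)), Mul(5, Rational(-1, 4))) = Add(Mul(Rational(1, 3), G), Rational(-5, 4)) = Add(Rational(-5, 4), Mul(Rational(1, 3), G)))
Pow(Add(Pow(Add(Mul(Mul(6, -5), -4), -48), -1), Function('A')(Mul(-3, Pow(-2, -1)))), 2) = Pow(Add(Pow(Add(Mul(Mul(6, -5), -4), -48), -1), Add(Rational(-5, 4), Mul(Rational(1, 3), Mul(-3, Pow(-2, -1))))), 2) = Pow(Add(Pow(Add(Mul(-30, -4), -48), -1), Add(Rational(-5, 4), Mul(Rational(1, 3), Mul(-3, Rational(-1, 2))))), 2) = Pow(Add(Pow(Add(120, -48), -1), Add(Rational(-5, 4), Mul(Rational(1, 3), Rational(3, 2)))), 2) = Pow(Add(Pow(72, -1), Add(Rational(-5, 4), Rational(1, 2))), 2) = Pow(Add(Rational(1, 72), Rational(-3, 4)), 2) = Pow(Rational(-53, 72), 2) = Rational(2809, 5184)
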